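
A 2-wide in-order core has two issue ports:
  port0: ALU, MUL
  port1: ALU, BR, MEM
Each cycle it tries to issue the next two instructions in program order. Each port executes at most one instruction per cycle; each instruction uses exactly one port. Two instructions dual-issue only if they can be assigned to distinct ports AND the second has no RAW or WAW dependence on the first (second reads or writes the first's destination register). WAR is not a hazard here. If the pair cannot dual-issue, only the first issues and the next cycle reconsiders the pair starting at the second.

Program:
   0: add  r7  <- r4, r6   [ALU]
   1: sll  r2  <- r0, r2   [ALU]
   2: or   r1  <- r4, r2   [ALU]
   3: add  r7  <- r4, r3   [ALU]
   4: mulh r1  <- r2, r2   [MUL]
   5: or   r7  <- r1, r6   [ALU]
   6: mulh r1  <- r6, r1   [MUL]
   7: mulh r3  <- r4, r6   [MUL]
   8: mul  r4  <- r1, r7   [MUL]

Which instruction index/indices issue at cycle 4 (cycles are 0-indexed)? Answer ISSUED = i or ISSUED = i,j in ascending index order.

ISSUED = 7

c0: i0,i1 add.ALU sll.ALU  2-wide
c1: i2,i3 or.ALU add.ALU  2-wide
c2: i4 mulh.MUL  RAW r1
c3: i5,i6 or.ALU mulh.MUL  2-wide
c4: i7 mulh.MUL  no-port MUL/MUL
c5: i8 mul.MUL  tail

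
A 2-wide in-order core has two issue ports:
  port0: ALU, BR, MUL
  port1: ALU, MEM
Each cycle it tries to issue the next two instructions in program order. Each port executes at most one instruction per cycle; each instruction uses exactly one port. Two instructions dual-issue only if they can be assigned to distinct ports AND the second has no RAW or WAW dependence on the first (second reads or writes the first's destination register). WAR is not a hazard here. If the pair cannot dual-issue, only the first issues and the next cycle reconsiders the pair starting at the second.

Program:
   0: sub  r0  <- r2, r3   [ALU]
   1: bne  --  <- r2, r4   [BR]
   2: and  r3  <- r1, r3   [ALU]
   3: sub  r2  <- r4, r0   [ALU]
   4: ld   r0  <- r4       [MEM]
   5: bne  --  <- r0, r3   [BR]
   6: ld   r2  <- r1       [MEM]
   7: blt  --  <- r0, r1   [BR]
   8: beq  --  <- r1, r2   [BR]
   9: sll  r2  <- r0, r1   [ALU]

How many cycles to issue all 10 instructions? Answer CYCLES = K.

CYCLES = 6

#0 head=0: sub.ALU bne.BR i0,i1 pair
#1 head=2: and.ALU sub.ALU i2,i3 pair
#2 head=4: ld.MEM i4 RAW r0
#3 head=5: bne.BR ld.MEM i5,i6 pair
#4 head=7: blt.BR i7 no-port BR/BR
#5 head=8: beq.BR sll.ALU i8,i9 pair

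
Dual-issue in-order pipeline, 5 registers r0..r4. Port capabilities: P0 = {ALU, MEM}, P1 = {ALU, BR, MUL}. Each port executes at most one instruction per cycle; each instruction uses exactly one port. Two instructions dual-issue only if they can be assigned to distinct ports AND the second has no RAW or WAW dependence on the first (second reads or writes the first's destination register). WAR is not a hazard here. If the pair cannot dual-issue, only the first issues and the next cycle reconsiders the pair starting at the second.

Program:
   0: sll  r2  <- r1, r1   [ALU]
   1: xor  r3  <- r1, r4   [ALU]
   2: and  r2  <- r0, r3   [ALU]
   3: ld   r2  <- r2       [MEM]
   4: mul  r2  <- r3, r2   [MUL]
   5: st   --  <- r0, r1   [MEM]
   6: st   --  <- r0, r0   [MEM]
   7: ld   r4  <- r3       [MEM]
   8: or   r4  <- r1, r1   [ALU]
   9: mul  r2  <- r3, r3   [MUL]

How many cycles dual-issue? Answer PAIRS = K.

PAIRS = 3

[0] i0+i1  sll.ALU;xor.ALU  -- 2-wide
[1] i2  and.ALU  -- RAW+WAW r2
[2] i3  ld.MEM  -- RAW+WAW r2
[3] i4+i5  mul.MUL;st.MEM  -- 2-wide
[4] i6  st.MEM  -- no-port MEM/MEM
[5] i7  ld.MEM  -- WAW r4
[6] i8+i9  or.ALU;mul.MUL  -- 2-wide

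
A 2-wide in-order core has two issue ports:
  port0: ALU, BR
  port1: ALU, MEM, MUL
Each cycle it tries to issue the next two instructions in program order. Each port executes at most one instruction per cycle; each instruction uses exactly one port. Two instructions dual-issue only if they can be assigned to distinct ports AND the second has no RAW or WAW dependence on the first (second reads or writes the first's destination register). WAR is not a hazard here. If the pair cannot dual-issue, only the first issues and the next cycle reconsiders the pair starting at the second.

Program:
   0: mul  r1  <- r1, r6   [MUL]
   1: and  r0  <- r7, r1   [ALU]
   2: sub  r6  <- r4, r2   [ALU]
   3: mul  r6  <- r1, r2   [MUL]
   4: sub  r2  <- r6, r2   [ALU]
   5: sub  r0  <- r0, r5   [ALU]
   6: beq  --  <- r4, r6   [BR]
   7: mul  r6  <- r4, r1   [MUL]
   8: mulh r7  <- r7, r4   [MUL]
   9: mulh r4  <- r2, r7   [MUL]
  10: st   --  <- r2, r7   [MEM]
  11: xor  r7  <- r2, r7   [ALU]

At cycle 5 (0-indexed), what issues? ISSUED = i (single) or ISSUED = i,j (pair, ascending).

ISSUED = 8

#0 head=0: mul.MUL i0 RAW r1
#1 head=1: and.ALU/sub.ALU i1/i2 dual
#2 head=3: mul.MUL i3 RAW r6
#3 head=4: sub.ALU/sub.ALU i4/i5 dual
#4 head=6: beq.BR/mul.MUL i6/i7 dual
#5 head=8: mulh.MUL i8 no-port MUL/MUL
#6 head=9: mulh.MUL i9 no-port MUL/MEM
#7 head=10: st.MEM/xor.ALU i10/i11 dual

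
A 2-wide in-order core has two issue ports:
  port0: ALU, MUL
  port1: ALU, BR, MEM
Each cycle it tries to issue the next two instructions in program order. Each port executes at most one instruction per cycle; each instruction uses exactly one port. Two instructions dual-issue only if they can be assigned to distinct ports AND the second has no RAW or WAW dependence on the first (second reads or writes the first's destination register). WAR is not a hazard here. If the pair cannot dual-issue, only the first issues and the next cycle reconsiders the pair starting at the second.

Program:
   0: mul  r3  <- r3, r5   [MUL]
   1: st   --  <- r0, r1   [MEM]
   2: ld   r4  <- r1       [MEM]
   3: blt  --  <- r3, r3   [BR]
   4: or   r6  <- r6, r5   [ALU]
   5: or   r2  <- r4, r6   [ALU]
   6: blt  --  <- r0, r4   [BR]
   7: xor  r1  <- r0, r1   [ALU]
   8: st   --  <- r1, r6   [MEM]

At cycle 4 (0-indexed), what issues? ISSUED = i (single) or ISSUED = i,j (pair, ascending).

t=0 i0,i1:mul.MUL;st.MEM ; dual
t=1 i2:ld.MEM ; no-port MEM/BR
t=2 i3,i4:blt.BR;or.ALU ; dual
t=3 i5,i6:or.ALU;blt.BR ; dual
t=4 i7:xor.ALU ; RAW r1
t=5 i8:st.MEM ; tail

ISSUED = 7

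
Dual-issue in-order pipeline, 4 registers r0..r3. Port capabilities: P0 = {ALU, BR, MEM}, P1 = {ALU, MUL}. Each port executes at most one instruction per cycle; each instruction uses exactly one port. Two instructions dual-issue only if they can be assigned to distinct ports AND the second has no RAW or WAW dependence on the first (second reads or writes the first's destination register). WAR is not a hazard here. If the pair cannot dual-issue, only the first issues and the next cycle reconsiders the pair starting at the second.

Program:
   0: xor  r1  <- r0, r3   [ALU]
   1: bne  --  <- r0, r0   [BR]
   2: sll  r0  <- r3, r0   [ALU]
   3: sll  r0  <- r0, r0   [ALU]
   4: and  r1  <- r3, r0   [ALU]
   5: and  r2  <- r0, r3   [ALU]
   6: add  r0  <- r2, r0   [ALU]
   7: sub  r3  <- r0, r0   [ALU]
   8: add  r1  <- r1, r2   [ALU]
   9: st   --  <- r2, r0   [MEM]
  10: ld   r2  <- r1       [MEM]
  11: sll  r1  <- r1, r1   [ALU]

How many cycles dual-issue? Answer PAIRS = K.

PAIRS = 4

0. xor.ALU bne.BR @i0+i1  | pair
1. sll.ALU @i2  | RAW+WAW r0
2. sll.ALU @i3  | RAW r0
3. and.ALU and.ALU @i4+i5  | pair
4. add.ALU @i6  | RAW r0
5. sub.ALU add.ALU @i7+i8  | pair
6. st.MEM @i9  | no-port MEM/MEM
7. ld.MEM sll.ALU @i10+i11  | pair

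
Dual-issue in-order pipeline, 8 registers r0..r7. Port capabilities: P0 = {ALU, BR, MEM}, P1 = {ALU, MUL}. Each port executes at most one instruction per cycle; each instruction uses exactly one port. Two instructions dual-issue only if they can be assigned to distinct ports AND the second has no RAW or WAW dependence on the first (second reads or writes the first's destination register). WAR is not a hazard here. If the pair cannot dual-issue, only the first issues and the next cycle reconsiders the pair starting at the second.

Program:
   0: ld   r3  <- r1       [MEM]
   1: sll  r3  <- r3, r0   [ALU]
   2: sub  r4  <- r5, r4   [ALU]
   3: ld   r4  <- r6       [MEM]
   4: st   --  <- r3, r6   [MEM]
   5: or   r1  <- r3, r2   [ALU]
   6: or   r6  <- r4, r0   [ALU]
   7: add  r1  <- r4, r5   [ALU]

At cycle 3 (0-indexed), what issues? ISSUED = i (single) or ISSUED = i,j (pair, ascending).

[0] i0  ld  -- RAW+WAW r3
[1] i1+i2  sll/sub  -- dual
[2] i3  ld  -- no-port MEM/MEM
[3] i4+i5  st/or  -- dual
[4] i6+i7  or/add  -- dual

ISSUED = 4,5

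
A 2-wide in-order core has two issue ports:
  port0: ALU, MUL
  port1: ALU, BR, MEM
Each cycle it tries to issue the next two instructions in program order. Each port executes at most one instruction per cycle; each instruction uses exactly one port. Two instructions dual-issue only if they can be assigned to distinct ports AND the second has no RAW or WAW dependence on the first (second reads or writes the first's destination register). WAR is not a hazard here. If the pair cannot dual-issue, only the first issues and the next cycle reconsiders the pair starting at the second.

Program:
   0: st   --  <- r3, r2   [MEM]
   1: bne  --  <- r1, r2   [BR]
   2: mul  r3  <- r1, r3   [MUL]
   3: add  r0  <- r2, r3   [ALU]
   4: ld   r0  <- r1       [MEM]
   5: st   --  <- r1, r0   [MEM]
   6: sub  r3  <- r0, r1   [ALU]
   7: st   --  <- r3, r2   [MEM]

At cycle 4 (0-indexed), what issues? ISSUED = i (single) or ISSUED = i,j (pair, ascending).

#0 head=0: st i0 no-port MEM/BR
#1 head=1: bne mul i1/i2 2-wide
#2 head=3: add i3 WAW r0
#3 head=4: ld i4 no-port MEM/MEM
#4 head=5: st sub i5/i6 2-wide
#5 head=7: st i7 tail

ISSUED = 5,6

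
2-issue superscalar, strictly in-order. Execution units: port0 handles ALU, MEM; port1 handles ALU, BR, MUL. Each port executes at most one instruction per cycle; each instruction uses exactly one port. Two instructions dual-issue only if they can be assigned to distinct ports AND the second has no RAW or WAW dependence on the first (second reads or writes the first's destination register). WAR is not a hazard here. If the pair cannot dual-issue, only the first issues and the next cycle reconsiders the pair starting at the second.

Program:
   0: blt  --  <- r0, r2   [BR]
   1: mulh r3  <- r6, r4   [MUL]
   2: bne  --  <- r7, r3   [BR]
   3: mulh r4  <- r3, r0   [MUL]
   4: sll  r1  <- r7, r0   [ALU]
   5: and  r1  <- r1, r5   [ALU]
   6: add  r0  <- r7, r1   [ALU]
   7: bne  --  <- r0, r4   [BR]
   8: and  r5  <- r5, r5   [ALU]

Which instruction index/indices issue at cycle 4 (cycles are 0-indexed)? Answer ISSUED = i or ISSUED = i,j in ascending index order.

[0] i0  blt  -- no-port BR/MUL
[1] i1  mulh  -- no-port MUL/BR
[2] i2  bne  -- no-port BR/MUL
[3] i3&i4  mulh/sll  -- 2-wide
[4] i5  and  -- RAW r1
[5] i6  add  -- RAW r0
[6] i7&i8  bne/and  -- 2-wide

ISSUED = 5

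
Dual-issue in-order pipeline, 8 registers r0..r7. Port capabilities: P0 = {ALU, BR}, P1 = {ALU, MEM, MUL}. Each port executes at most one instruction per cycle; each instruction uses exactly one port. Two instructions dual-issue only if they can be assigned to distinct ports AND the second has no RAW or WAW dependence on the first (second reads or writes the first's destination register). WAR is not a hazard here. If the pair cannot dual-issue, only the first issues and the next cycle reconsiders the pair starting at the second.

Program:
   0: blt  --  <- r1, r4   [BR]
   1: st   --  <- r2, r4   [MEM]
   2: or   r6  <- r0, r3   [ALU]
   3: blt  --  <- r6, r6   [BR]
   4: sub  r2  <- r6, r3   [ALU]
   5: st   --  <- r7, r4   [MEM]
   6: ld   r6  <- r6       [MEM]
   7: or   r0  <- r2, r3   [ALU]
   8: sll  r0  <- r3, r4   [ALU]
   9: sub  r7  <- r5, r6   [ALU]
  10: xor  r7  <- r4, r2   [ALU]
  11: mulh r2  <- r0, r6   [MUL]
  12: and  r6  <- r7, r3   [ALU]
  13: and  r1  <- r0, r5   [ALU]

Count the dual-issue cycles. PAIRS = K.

[0] i0&i1  blt.BR;st.MEM  -- 2-wide
[1] i2  or.ALU  -- RAW r6
[2] i3&i4  blt.BR;sub.ALU  -- 2-wide
[3] i5  st.MEM  -- no-port MEM/MEM
[4] i6&i7  ld.MEM;or.ALU  -- 2-wide
[5] i8&i9  sll.ALU;sub.ALU  -- 2-wide
[6] i10&i11  xor.ALU;mulh.MUL  -- 2-wide
[7] i12&i13  and.ALU;and.ALU  -- 2-wide

PAIRS = 6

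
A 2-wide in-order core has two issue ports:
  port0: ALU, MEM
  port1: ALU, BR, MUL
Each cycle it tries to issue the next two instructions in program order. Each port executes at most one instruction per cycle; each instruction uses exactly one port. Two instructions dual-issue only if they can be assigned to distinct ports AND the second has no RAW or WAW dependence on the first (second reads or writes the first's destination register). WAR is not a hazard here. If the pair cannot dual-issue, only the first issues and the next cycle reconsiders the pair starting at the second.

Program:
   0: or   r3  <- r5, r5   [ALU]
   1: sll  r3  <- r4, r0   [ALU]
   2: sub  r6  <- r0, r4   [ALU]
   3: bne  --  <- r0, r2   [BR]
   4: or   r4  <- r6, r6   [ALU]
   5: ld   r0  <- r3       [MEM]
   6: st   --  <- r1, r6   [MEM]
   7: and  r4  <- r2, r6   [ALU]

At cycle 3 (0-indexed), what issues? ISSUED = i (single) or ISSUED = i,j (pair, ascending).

#0 head=0: or.ALU i0 WAW r3
#1 head=1: sll.ALU;sub.ALU i1/i2 2-wide
#2 head=3: bne.BR;or.ALU i3/i4 2-wide
#3 head=5: ld.MEM i5 no-port MEM/MEM
#4 head=6: st.MEM;and.ALU i6/i7 2-wide

ISSUED = 5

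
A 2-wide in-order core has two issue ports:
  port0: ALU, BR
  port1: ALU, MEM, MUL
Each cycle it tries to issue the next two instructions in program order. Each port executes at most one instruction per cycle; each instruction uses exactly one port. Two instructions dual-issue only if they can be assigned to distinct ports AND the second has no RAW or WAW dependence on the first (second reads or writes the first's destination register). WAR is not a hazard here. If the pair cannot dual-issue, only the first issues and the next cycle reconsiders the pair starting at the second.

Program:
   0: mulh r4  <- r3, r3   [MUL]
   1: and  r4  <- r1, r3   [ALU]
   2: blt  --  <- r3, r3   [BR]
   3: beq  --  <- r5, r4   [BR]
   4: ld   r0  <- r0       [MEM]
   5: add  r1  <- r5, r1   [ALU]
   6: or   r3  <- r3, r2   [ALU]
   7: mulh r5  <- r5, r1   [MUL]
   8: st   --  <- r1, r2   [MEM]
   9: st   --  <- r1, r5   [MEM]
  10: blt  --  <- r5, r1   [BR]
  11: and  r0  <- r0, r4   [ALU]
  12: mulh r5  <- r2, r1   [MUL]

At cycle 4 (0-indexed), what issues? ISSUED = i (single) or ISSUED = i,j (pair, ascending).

ISSUED = 7

c0: i0 mulh  WAW r4
c1: i1,i2 and/blt  pair
c2: i3,i4 beq/ld  pair
c3: i5,i6 add/or  pair
c4: i7 mulh  no-port MUL/MEM
c5: i8 st  no-port MEM/MEM
c6: i9,i10 st/blt  pair
c7: i11,i12 and/mulh  pair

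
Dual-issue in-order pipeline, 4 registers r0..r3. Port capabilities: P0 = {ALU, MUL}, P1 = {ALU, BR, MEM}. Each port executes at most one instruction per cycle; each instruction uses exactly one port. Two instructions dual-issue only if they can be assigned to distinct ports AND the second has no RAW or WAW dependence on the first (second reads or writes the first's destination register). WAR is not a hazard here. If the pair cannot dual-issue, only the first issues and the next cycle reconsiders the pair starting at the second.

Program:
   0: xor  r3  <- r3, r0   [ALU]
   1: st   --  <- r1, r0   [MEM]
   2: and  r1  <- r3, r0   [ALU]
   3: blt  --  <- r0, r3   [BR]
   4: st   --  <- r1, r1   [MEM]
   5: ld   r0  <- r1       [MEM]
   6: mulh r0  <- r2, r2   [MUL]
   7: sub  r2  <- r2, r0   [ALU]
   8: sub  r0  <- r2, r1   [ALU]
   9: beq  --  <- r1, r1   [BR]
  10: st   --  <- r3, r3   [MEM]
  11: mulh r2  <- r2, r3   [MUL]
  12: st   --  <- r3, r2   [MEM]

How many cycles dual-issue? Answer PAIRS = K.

PAIRS = 4

c0: i0&i1 xor/st  dual
c1: i2&i3 and/blt  dual
c2: i4 st  no-port MEM/MEM
c3: i5 ld  WAW r0
c4: i6 mulh  RAW r0
c5: i7 sub  RAW r2
c6: i8&i9 sub/beq  dual
c7: i10&i11 st/mulh  dual
c8: i12 st  tail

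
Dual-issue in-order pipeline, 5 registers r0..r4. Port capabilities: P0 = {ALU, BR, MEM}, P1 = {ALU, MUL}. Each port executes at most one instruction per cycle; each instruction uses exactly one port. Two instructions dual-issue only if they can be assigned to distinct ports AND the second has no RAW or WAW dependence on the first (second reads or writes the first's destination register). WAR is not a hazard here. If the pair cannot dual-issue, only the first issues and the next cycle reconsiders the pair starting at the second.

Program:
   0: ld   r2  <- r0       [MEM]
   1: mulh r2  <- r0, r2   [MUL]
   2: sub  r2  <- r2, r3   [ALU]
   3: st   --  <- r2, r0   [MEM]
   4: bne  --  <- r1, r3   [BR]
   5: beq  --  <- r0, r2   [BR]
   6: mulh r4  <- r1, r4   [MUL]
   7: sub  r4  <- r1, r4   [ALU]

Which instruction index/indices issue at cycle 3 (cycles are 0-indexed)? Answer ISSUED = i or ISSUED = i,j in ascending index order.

t=0 i0:ld ; RAW+WAW r2
t=1 i1:mulh ; RAW+WAW r2
t=2 i2:sub ; RAW r2
t=3 i3:st ; no-port MEM/BR
t=4 i4:bne ; no-port BR/BR
t=5 i5/i6:beq mulh ; pair
t=6 i7:sub ; tail

ISSUED = 3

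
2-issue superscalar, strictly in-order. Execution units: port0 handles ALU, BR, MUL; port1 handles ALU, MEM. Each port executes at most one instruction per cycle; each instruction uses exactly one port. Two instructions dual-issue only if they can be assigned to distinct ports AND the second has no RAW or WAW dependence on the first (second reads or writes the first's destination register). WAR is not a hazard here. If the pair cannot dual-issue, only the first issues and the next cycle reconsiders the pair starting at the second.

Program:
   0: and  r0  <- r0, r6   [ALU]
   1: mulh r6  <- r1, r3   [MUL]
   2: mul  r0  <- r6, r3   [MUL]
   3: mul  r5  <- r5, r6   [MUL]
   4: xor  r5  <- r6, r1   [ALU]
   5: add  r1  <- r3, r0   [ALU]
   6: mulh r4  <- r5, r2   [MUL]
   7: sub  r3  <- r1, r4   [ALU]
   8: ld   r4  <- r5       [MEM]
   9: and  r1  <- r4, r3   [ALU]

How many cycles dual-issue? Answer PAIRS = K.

c0: i0,i1 and.ALU mulh.MUL  2-wide
c1: i2 mul.MUL  no-port MUL/MUL
c2: i3 mul.MUL  WAW r5
c3: i4,i5 xor.ALU add.ALU  2-wide
c4: i6 mulh.MUL  RAW r4
c5: i7,i8 sub.ALU ld.MEM  2-wide
c6: i9 and.ALU  tail

PAIRS = 3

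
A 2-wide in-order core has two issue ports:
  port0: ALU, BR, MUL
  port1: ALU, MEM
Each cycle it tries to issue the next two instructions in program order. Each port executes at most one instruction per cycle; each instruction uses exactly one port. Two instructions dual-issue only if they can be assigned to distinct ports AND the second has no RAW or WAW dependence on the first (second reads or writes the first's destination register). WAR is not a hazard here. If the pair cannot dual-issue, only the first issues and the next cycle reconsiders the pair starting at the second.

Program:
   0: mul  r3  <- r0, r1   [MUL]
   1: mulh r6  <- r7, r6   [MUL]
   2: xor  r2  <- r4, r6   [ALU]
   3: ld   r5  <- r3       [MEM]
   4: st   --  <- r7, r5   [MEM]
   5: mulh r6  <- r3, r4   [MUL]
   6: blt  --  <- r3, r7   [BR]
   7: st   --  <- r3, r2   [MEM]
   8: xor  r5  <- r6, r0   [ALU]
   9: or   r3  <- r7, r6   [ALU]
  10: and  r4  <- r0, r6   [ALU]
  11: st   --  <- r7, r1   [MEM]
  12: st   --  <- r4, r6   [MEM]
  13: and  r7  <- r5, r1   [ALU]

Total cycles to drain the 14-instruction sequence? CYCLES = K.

CYCLES = 8

[0] i0  mul  -- no-port MUL/MUL
[1] i1  mulh  -- RAW r6
[2] i2&i3  xor+ld  -- pair
[3] i4&i5  st+mulh  -- pair
[4] i6&i7  blt+st  -- pair
[5] i8&i9  xor+or  -- pair
[6] i10&i11  and+st  -- pair
[7] i12&i13  st+and  -- pair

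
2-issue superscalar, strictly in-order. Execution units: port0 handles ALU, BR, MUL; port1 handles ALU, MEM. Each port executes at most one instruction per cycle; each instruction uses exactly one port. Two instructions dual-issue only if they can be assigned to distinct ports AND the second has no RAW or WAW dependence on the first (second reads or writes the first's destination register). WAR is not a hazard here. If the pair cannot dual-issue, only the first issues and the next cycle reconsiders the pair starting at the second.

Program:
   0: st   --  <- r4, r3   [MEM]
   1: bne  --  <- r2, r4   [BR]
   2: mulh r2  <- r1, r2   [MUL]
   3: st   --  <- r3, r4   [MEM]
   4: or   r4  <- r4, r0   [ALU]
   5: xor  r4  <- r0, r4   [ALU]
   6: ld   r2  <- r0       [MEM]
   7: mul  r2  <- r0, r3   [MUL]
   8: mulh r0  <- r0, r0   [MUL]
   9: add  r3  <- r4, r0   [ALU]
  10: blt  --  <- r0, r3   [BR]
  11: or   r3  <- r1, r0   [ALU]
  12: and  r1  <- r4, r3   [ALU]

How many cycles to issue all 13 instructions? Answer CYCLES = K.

CYCLES = 9

#0 head=0: st.MEM/bne.BR i0&i1 2-wide
#1 head=2: mulh.MUL/st.MEM i2&i3 2-wide
#2 head=4: or.ALU i4 RAW+WAW r4
#3 head=5: xor.ALU/ld.MEM i5&i6 2-wide
#4 head=7: mul.MUL i7 no-port MUL/MUL
#5 head=8: mulh.MUL i8 RAW r0
#6 head=9: add.ALU i9 RAW r3
#7 head=10: blt.BR/or.ALU i10&i11 2-wide
#8 head=12: and.ALU i12 tail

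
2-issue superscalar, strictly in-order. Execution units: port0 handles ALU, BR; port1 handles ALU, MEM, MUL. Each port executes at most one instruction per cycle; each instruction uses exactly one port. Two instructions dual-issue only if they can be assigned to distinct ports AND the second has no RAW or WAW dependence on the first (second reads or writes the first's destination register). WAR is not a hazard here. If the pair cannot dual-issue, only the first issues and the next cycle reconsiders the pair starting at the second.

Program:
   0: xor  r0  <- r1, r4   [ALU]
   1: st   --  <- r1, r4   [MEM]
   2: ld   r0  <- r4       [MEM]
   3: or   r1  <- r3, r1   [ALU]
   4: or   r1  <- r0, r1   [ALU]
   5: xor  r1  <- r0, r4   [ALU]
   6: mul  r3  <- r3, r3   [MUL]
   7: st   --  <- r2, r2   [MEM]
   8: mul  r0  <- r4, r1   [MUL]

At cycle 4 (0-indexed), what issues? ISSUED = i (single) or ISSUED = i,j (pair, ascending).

ISSUED = 7

  cy0 -> i0+i1 (xor st) dual
  cy1 -> i2+i3 (ld or) dual
  cy2 -> i4 (or) WAW r1
  cy3 -> i5+i6 (xor mul) dual
  cy4 -> i7 (st) no-port MEM/MUL
  cy5 -> i8 (mul) tail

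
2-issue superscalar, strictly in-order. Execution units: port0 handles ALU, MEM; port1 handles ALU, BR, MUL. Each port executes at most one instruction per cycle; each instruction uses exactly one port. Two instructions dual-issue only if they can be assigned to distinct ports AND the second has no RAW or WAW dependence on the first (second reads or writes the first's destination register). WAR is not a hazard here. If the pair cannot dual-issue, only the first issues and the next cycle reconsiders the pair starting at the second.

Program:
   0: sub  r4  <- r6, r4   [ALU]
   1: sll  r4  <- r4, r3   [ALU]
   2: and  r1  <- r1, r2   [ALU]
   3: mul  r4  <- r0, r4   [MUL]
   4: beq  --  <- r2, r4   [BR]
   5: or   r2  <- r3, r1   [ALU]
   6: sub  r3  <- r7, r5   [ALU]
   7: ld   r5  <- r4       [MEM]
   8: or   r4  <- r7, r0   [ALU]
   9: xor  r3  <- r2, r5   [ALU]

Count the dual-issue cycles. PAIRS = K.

PAIRS = 4

[0] i0  sub.ALU  -- RAW+WAW r4
[1] i1/i2  sll.ALU;and.ALU  -- 2-wide
[2] i3  mul.MUL  -- no-port MUL/BR
[3] i4/i5  beq.BR;or.ALU  -- 2-wide
[4] i6/i7  sub.ALU;ld.MEM  -- 2-wide
[5] i8/i9  or.ALU;xor.ALU  -- 2-wide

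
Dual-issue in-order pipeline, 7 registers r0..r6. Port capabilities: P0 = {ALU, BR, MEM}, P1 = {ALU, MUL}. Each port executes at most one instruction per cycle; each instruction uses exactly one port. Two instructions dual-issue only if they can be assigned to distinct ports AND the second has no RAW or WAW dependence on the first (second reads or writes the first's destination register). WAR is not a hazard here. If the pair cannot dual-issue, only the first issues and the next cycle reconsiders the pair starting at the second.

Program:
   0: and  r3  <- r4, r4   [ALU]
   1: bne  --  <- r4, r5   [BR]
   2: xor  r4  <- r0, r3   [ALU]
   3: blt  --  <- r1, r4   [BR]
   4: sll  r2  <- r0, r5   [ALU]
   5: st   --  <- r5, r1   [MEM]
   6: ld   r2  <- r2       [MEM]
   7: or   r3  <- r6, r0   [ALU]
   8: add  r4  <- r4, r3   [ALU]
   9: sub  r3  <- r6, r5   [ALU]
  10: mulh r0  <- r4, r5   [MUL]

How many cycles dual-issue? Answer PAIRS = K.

  cy0 -> i0/i1 (and/bne) dual
  cy1 -> i2 (xor) RAW r4
  cy2 -> i3/i4 (blt/sll) dual
  cy3 -> i5 (st) no-port MEM/MEM
  cy4 -> i6/i7 (ld/or) dual
  cy5 -> i8/i9 (add/sub) dual
  cy6 -> i10 (mulh) tail

PAIRS = 4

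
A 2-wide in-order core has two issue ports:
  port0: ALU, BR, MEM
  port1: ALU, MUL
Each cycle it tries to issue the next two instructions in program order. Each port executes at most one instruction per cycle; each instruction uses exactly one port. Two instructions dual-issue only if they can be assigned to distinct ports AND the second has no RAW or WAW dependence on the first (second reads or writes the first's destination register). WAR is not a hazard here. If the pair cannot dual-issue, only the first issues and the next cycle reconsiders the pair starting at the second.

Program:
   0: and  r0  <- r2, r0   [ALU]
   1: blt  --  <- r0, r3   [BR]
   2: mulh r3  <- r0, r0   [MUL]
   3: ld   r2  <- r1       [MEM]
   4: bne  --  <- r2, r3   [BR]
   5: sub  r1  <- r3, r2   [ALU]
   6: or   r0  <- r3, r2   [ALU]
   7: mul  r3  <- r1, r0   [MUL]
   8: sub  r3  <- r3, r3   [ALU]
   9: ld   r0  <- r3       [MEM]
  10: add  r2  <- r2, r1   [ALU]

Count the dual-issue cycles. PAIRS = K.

PAIRS = 3

c0: i0 and.ALU  RAW r0
c1: i1/i2 blt.BR;mulh.MUL  pair
c2: i3 ld.MEM  no-port MEM/BR
c3: i4/i5 bne.BR;sub.ALU  pair
c4: i6 or.ALU  RAW r0
c5: i7 mul.MUL  RAW+WAW r3
c6: i8 sub.ALU  RAW r3
c7: i9/i10 ld.MEM;add.ALU  pair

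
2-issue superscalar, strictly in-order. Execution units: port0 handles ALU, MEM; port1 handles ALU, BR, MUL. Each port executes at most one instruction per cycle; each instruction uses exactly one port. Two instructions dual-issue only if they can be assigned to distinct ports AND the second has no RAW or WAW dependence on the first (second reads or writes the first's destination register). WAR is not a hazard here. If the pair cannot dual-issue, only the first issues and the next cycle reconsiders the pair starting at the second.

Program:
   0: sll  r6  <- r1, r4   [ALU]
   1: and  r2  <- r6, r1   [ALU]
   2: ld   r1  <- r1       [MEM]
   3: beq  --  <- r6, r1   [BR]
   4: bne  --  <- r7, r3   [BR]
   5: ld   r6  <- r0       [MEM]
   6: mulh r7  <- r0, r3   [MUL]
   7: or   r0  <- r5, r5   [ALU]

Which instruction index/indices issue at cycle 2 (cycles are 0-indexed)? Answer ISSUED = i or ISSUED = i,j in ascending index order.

ISSUED = 3

  cy0 -> i0 (sll) RAW r6
  cy1 -> i1/i2 (and;ld) dual
  cy2 -> i3 (beq) no-port BR/BR
  cy3 -> i4/i5 (bne;ld) dual
  cy4 -> i6/i7 (mulh;or) dual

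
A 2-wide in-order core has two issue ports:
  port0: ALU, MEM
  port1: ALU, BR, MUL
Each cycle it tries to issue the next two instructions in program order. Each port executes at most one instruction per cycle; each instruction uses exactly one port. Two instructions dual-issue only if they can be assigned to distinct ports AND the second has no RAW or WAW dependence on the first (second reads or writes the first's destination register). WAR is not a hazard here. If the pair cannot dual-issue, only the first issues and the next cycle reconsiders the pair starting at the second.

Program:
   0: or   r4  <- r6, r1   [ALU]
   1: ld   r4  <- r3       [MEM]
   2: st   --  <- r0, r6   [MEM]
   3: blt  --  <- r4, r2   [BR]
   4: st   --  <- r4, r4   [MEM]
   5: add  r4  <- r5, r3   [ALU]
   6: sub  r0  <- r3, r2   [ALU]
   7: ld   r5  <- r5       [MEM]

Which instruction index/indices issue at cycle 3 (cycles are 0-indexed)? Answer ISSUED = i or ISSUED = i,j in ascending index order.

ISSUED = 4,5

#0 head=0: or i0 WAW r4
#1 head=1: ld i1 no-port MEM/MEM
#2 head=2: st/blt i2&i3 2-wide
#3 head=4: st/add i4&i5 2-wide
#4 head=6: sub/ld i6&i7 2-wide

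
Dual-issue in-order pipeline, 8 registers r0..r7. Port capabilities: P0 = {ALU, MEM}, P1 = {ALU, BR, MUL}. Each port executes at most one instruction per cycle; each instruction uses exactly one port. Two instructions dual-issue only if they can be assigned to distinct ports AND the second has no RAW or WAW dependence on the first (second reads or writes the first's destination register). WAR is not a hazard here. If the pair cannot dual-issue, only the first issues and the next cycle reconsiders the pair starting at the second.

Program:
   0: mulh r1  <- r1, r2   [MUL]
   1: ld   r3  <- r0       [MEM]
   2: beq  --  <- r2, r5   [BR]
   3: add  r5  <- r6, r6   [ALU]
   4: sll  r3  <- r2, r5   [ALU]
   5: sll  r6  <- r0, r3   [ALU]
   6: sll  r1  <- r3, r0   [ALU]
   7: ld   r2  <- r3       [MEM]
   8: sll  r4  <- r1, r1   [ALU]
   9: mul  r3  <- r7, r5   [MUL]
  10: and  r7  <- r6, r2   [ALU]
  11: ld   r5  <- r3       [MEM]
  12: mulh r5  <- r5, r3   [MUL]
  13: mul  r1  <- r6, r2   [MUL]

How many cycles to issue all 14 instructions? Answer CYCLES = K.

CYCLES = 9

#0 head=0: mulh.MUL/ld.MEM i0/i1 dual
#1 head=2: beq.BR/add.ALU i2/i3 dual
#2 head=4: sll.ALU i4 RAW r3
#3 head=5: sll.ALU/sll.ALU i5/i6 dual
#4 head=7: ld.MEM/sll.ALU i7/i8 dual
#5 head=9: mul.MUL/and.ALU i9/i10 dual
#6 head=11: ld.MEM i11 RAW+WAW r5
#7 head=12: mulh.MUL i12 no-port MUL/MUL
#8 head=13: mul.MUL i13 tail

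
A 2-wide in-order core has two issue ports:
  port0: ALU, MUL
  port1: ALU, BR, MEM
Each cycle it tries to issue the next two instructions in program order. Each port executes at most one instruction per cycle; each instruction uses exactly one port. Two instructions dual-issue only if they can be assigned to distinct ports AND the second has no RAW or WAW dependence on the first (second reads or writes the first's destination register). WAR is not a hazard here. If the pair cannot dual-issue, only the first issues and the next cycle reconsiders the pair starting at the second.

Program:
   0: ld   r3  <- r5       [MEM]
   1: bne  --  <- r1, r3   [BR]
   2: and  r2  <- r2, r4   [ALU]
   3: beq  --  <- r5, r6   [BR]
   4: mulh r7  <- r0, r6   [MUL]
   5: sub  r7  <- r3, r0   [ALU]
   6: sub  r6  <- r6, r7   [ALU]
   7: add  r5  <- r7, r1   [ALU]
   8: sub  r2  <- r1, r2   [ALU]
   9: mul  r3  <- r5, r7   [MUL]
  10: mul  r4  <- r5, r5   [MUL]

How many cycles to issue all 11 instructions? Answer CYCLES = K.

[0] i0  ld  -- no-port MEM/BR
[1] i1+i2  bne/and  -- pair
[2] i3+i4  beq/mulh  -- pair
[3] i5  sub  -- RAW r7
[4] i6+i7  sub/add  -- pair
[5] i8+i9  sub/mul  -- pair
[6] i10  mul  -- tail

CYCLES = 7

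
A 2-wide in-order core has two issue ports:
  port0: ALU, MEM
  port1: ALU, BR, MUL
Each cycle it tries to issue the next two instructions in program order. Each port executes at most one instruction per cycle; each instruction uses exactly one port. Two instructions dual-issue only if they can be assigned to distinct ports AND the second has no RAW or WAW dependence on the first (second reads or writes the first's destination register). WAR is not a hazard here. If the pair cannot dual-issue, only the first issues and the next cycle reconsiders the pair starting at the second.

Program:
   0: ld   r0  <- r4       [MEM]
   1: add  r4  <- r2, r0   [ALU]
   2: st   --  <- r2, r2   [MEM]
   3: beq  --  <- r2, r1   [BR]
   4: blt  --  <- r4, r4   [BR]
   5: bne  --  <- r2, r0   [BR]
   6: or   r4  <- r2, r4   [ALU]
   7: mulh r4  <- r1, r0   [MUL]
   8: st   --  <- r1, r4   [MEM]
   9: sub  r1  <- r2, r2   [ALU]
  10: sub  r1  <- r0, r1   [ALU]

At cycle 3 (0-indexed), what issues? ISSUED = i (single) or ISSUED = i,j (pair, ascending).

  cy0 -> i0 (ld) RAW r0
  cy1 -> i1/i2 (add st) pair
  cy2 -> i3 (beq) no-port BR/BR
  cy3 -> i4 (blt) no-port BR/BR
  cy4 -> i5/i6 (bne or) pair
  cy5 -> i7 (mulh) RAW r4
  cy6 -> i8/i9 (st sub) pair
  cy7 -> i10 (sub) tail

ISSUED = 4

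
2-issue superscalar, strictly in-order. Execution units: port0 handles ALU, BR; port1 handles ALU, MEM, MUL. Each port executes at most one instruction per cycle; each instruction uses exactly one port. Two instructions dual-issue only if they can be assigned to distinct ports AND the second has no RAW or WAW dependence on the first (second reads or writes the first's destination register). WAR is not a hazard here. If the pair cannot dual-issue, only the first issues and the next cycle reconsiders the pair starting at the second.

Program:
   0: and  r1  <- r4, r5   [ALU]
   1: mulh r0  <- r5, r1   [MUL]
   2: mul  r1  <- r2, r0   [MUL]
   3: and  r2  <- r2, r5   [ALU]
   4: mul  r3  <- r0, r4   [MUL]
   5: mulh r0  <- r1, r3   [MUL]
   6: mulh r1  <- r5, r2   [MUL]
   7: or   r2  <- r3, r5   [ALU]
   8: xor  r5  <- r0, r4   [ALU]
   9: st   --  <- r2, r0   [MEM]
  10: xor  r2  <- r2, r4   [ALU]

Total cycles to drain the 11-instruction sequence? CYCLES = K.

[0] i0  and.ALU  -- RAW r1
[1] i1  mulh.MUL  -- no-port MUL/MUL
[2] i2+i3  mul.MUL+and.ALU  -- pair
[3] i4  mul.MUL  -- no-port MUL/MUL
[4] i5  mulh.MUL  -- no-port MUL/MUL
[5] i6+i7  mulh.MUL+or.ALU  -- pair
[6] i8+i9  xor.ALU+st.MEM  -- pair
[7] i10  xor.ALU  -- tail

CYCLES = 8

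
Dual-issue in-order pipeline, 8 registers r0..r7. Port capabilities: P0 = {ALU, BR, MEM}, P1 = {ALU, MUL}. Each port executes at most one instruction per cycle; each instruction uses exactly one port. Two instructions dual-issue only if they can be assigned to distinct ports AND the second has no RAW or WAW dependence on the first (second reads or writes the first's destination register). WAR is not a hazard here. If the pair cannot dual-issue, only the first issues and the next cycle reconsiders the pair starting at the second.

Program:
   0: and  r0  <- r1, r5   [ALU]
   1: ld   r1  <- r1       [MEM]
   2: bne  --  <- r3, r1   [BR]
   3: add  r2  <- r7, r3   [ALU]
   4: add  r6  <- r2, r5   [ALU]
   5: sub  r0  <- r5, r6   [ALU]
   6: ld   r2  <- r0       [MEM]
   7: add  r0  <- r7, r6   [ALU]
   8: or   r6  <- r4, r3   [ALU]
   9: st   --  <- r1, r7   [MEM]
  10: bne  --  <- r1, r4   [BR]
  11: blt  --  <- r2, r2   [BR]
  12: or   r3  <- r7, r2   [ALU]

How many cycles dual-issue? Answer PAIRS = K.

0. and.ALU ld.MEM @i0/i1  | 2-wide
1. bne.BR add.ALU @i2/i3  | 2-wide
2. add.ALU @i4  | RAW r6
3. sub.ALU @i5  | RAW r0
4. ld.MEM add.ALU @i6/i7  | 2-wide
5. or.ALU st.MEM @i8/i9  | 2-wide
6. bne.BR @i10  | no-port BR/BR
7. blt.BR or.ALU @i11/i12  | 2-wide

PAIRS = 5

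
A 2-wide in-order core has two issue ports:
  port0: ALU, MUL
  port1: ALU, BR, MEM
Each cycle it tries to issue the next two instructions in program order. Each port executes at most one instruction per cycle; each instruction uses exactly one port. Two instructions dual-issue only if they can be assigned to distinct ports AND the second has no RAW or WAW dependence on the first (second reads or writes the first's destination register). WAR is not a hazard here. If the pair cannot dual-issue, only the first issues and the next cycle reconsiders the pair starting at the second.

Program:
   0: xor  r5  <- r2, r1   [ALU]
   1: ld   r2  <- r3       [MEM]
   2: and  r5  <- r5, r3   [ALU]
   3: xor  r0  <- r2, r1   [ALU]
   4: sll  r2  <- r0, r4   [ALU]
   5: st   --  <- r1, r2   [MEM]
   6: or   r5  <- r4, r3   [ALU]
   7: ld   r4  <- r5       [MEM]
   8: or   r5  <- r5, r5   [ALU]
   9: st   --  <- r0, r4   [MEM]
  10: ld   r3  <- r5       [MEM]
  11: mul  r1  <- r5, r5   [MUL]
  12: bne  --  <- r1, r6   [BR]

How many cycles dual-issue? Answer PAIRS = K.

c0: i0&i1 xor.ALU/ld.MEM  pair
c1: i2&i3 and.ALU/xor.ALU  pair
c2: i4 sll.ALU  RAW r2
c3: i5&i6 st.MEM/or.ALU  pair
c4: i7&i8 ld.MEM/or.ALU  pair
c5: i9 st.MEM  no-port MEM/MEM
c6: i10&i11 ld.MEM/mul.MUL  pair
c7: i12 bne.BR  tail

PAIRS = 5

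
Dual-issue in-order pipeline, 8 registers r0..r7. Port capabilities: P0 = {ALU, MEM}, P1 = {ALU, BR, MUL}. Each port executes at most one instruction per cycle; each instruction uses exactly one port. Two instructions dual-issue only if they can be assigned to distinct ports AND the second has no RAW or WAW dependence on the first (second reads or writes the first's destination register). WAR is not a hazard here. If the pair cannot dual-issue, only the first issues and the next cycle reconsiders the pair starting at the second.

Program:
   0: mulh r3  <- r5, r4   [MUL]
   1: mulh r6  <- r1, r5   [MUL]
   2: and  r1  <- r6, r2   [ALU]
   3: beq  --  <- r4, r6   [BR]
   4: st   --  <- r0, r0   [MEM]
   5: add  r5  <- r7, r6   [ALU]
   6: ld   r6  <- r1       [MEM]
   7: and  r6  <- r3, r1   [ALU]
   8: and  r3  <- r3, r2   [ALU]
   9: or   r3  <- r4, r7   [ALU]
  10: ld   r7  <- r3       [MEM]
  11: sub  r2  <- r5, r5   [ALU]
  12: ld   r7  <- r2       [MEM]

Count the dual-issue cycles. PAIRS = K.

PAIRS = 4

  cy0 -> i0 (mulh) no-port MUL/MUL
  cy1 -> i1 (mulh) RAW r6
  cy2 -> i2,i3 (and/beq) dual
  cy3 -> i4,i5 (st/add) dual
  cy4 -> i6 (ld) WAW r6
  cy5 -> i7,i8 (and/and) dual
  cy6 -> i9 (or) RAW r3
  cy7 -> i10,i11 (ld/sub) dual
  cy8 -> i12 (ld) tail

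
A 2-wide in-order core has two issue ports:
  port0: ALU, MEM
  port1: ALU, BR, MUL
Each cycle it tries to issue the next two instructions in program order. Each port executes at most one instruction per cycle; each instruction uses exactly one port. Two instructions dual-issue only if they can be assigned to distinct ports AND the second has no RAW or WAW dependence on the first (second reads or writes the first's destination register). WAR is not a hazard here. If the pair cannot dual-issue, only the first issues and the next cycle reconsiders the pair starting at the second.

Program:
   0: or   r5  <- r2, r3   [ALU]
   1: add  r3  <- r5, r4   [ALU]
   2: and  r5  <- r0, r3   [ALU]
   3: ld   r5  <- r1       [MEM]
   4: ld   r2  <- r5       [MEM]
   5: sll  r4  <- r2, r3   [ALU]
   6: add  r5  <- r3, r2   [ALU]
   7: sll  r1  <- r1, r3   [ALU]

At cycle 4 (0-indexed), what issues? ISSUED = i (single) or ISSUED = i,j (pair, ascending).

[0] i0  or.ALU  -- RAW r5
[1] i1  add.ALU  -- RAW r3
[2] i2  and.ALU  -- WAW r5
[3] i3  ld.MEM  -- no-port MEM/MEM
[4] i4  ld.MEM  -- RAW r2
[5] i5/i6  sll.ALU;add.ALU  -- 2-wide
[6] i7  sll.ALU  -- tail

ISSUED = 4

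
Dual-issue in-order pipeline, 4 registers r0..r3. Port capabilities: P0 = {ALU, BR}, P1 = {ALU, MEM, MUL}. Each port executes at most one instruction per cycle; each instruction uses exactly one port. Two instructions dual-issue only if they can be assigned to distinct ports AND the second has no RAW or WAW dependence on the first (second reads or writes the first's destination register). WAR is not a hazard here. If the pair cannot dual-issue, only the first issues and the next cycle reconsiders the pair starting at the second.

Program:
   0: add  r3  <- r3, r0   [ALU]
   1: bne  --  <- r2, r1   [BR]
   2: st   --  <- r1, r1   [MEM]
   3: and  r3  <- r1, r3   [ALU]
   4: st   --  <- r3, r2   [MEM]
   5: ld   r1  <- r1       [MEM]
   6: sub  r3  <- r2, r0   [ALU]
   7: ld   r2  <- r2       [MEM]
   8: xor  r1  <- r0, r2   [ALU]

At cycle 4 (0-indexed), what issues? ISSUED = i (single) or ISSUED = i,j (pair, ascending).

t=0 i0&i1:add.ALU bne.BR ; pair
t=1 i2&i3:st.MEM and.ALU ; pair
t=2 i4:st.MEM ; no-port MEM/MEM
t=3 i5&i6:ld.MEM sub.ALU ; pair
t=4 i7:ld.MEM ; RAW r2
t=5 i8:xor.ALU ; tail

ISSUED = 7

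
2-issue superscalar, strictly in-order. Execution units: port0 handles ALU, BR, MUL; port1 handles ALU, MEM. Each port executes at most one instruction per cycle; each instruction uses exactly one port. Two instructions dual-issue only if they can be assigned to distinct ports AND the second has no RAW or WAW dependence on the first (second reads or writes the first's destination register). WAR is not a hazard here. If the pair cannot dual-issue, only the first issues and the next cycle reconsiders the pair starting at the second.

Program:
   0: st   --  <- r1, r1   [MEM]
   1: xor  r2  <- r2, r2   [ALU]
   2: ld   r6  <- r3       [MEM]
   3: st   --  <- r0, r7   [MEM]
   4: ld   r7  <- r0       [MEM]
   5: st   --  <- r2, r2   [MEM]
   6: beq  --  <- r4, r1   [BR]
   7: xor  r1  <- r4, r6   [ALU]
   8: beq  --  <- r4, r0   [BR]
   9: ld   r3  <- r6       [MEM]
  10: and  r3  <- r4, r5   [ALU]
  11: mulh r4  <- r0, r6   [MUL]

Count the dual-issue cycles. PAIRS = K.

[0] i0,i1  st.MEM xor.ALU  -- pair
[1] i2  ld.MEM  -- no-port MEM/MEM
[2] i3  st.MEM  -- no-port MEM/MEM
[3] i4  ld.MEM  -- no-port MEM/MEM
[4] i5,i6  st.MEM beq.BR  -- pair
[5] i7,i8  xor.ALU beq.BR  -- pair
[6] i9  ld.MEM  -- WAW r3
[7] i10,i11  and.ALU mulh.MUL  -- pair

PAIRS = 4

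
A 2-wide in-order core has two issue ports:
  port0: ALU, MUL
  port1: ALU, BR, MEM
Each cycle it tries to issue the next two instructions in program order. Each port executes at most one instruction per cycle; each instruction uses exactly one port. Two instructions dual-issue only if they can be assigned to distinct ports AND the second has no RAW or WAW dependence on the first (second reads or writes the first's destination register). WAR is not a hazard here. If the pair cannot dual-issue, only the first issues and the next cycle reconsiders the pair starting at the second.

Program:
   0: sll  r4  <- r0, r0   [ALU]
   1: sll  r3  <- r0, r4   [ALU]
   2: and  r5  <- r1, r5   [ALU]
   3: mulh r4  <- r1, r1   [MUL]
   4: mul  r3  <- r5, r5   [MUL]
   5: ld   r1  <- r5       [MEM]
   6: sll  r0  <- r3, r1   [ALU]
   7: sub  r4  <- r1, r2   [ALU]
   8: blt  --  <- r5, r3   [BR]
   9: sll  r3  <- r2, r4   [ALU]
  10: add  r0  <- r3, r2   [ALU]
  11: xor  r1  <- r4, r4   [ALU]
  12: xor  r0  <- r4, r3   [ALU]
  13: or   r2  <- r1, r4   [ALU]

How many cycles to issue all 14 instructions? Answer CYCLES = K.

CYCLES = 8

t=0 i0:sll ; RAW r4
t=1 i1,i2:sll+and ; dual
t=2 i3:mulh ; no-port MUL/MUL
t=3 i4,i5:mul+ld ; dual
t=4 i6,i7:sll+sub ; dual
t=5 i8,i9:blt+sll ; dual
t=6 i10,i11:add+xor ; dual
t=7 i12,i13:xor+or ; dual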